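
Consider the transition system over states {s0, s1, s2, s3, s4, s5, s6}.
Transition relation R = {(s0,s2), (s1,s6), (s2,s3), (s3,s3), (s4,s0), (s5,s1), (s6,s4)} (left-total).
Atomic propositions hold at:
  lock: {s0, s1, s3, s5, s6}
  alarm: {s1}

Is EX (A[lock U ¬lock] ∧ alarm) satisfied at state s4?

Sat(¬lock) = {s2, s4}
A[lock U ¬lock]: least fixpoint, start Z0 = Sat(¬lock) = {s2, s4}, add states in Sat(lock) with every successor in Z. Z1 = {s0, s2, s4, s6}; Z2 = {s0, s1, s2, s4, s6}; Z3 = {s0, s1, s2, s4, s5, s6}; fixed.
Sat(A[lock U ¬lock]) = {s0, s1, s2, s4, s5, s6}
Sat(A[lock U ¬lock] ∧ alarm) = {s1}
Sat(EX (A[lock U ¬lock] ∧ alarm)) = {s : some successor in {s1}} = {s5}
s4 ∉ Sat(EX (A[lock U ¬lock] ∧ alarm)) = {s5}, so the formula does not hold at s4.

No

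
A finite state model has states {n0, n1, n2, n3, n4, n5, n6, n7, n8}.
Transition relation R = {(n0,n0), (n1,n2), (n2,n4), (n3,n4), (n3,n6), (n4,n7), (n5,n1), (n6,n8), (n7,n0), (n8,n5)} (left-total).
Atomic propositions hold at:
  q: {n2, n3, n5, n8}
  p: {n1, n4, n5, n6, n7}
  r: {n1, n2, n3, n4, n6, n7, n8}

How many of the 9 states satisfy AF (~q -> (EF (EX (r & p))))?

Sat(~q) = {n0, n1, n4, n6, n7}
Sat(r & p) = {n1, n4, n6, n7}
Sat(EX (r & p)) = {s : some successor in {n1, n4, n6, n7}} = {n2, n3, n4, n5}
EF (EX (r & p)): least fixpoint, start Z0 = {n2, n3, n4, n5}, add states with some successor in Z. Z1 = {n1, n2, n3, n4, n5, n8}; Z2 = {n1, n2, n3, n4, n5, n6, n8}; fixed.
Sat(EF (EX (r & p))) = {n1, n2, n3, n4, n5, n6, n8}
Sat(~q -> (EF (EX (r & p)))) = {n1, n2, n3, n4, n5, n6, n8}
AF (~q -> (EF (EX (r & p)))): least fixpoint, start Z0 = {n1, n2, n3, n4, n5, n6, n8}, add states with every successor in Z. Already a fixed point.
Sat(AF (~q -> (EF (EX (r & p))))) = {n1, n2, n3, n4, n5, n6, n8}
|Sat(AF (~q -> (EF (EX (r & p)))))| = |{n1, n2, n3, n4, n5, n6, n8}| = 7.

7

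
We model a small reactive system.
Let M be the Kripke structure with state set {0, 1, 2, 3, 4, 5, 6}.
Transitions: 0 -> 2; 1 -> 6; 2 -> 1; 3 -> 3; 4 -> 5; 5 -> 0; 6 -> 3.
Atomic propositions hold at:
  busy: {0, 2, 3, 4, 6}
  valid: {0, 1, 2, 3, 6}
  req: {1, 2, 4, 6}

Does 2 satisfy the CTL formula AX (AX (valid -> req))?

Yes

Sat(valid -> req) = {1, 2, 4, 5, 6}
Sat(AX (valid -> req)) = {s : every successor in {1, 2, 4, 5, 6}} = {0, 1, 2, 4}
Sat(AX (AX (valid -> req))) = {s : every successor in {0, 1, 2, 4}} = {0, 2, 5}
2 ∈ Sat(AX (AX (valid -> req))) = {0, 2, 5}, so the formula holds at 2.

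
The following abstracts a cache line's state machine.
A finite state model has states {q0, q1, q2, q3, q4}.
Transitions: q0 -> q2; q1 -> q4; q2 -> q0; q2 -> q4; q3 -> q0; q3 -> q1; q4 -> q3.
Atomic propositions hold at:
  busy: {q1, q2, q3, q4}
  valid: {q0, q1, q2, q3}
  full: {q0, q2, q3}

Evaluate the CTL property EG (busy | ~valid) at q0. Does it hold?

Sat(~valid) = {q4}
Sat(busy | ~valid) = {q1, q2, q3, q4}
EG (busy | ~valid): greatest fixpoint, start Z0 = {q1, q2, q3, q4}, keep only states in Sat with some successor in Z. Already a fixed point.
Sat(EG (busy | ~valid)) = {q1, q2, q3, q4}
q0 ∉ Sat(EG (busy | ~valid)) = {q1, q2, q3, q4}, so the formula does not hold at q0.

No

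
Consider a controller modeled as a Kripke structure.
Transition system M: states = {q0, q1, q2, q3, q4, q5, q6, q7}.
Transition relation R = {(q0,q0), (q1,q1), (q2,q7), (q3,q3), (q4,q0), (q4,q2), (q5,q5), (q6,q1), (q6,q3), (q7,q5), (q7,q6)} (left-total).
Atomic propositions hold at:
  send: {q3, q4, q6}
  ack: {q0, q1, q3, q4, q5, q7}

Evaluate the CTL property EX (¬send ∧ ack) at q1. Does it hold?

Yes

Sat(¬send) = {q0, q1, q2, q5, q7}
Sat(¬send ∧ ack) = {q0, q1, q5, q7}
Sat(EX (¬send ∧ ack)) = {s : some successor in {q0, q1, q5, q7}} = {q0, q1, q2, q4, q5, q6, q7}
q1 ∈ Sat(EX (¬send ∧ ack)) = {q0, q1, q2, q4, q5, q6, q7}, so the formula holds at q1.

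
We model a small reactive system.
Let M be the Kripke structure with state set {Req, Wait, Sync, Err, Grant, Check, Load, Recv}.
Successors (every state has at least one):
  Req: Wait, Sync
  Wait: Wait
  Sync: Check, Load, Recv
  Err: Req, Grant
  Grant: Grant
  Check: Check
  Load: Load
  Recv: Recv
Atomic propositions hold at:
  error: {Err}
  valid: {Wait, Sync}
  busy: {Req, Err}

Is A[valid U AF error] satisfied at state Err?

AF error: least fixpoint, start Z0 = {Err}, add states with every successor in Z. Already a fixed point.
Sat(AF error) = {Err}
A[valid U AF error]: least fixpoint, start Z0 = Sat(AF error) = {Err}, add states in Sat(valid) with every successor in Z. Already a fixed point.
Sat(A[valid U AF error]) = {Err}
Err ∈ Sat(A[valid U AF error]) = {Err}, so the formula holds at Err.

Yes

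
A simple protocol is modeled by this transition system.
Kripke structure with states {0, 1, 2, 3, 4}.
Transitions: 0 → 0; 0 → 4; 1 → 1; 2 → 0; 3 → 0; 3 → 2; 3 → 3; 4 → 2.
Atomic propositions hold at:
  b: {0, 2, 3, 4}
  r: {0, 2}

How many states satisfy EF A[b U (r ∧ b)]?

4

Sat(r ∧ b) = {0, 2}
A[b U (r ∧ b)]: least fixpoint, start Z0 = Sat((r ∧ b)) = {0, 2}, add states in Sat(b) with every successor in Z. Z1 = {0, 2, 4}; fixed.
Sat(A[b U (r ∧ b)]) = {0, 2, 4}
EF A[b U (r ∧ b)]: least fixpoint, start Z0 = {0, 2, 4}, add states with some successor in Z. Z1 = {0, 2, 3, 4}; fixed.
Sat(EF A[b U (r ∧ b)]) = {0, 2, 3, 4}
|Sat(EF A[b U (r ∧ b)])| = |{0, 2, 3, 4}| = 4.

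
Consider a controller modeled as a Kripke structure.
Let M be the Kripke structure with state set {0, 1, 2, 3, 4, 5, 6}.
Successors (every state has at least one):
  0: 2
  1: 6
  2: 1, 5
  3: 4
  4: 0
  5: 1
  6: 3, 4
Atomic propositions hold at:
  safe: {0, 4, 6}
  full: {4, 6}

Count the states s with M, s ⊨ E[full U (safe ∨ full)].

3

Sat(safe ∨ full) = {0, 4, 6}
E[full U (safe ∨ full)]: least fixpoint, start Z0 = Sat((safe ∨ full)) = {0, 4, 6}, add states in Sat(full) with some successor in Z. Already a fixed point.
Sat(E[full U (safe ∨ full)]) = {0, 4, 6}
|Sat(E[full U (safe ∨ full)])| = |{0, 4, 6}| = 3.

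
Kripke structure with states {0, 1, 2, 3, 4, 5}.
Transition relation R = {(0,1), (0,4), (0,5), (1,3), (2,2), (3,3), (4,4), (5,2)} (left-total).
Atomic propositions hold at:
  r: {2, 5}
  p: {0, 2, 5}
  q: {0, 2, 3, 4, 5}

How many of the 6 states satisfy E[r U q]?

5

E[r U q]: least fixpoint, start Z0 = Sat(q) = {0, 2, 3, 4, 5}, add states in Sat(r) with some successor in Z. Already a fixed point.
Sat(E[r U q]) = {0, 2, 3, 4, 5}
|Sat(E[r U q])| = |{0, 2, 3, 4, 5}| = 5.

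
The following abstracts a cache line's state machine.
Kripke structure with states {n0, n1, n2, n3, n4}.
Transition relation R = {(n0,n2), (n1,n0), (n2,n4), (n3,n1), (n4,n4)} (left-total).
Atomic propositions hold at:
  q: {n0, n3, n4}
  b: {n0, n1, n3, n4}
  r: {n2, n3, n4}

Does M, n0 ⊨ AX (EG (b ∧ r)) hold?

Sat(b ∧ r) = {n3, n4}
EG (b ∧ r): greatest fixpoint, start Z0 = {n3, n4}, keep only states in Sat with some successor in Z. Z1 = {n4}; fixed.
Sat(EG (b ∧ r)) = {n4}
Sat(AX (EG (b ∧ r))) = {s : every successor in {n4}} = {n2, n4}
n0 ∉ Sat(AX (EG (b ∧ r))) = {n2, n4}, so the formula does not hold at n0.

No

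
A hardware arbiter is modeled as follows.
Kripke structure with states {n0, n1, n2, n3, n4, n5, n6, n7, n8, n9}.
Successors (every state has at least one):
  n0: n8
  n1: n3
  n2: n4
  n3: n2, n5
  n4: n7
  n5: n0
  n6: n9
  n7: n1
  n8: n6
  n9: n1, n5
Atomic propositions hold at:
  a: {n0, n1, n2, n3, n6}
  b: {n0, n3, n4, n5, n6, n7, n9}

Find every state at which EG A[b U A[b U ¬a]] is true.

Sat(¬a) = {n4, n5, n7, n8, n9}
A[b U ¬a]: least fixpoint, start Z0 = Sat(¬a) = {n4, n5, n7, n8, n9}, add states in Sat(b) with every successor in Z. Z1 = {n0, n4, n5, n6, n7, n8, n9}; fixed.
Sat(A[b U ¬a]) = {n0, n4, n5, n6, n7, n8, n9}
A[b U A[b U ¬a]]: least fixpoint, start Z0 = Sat(A[b U ¬a]) = {n0, n4, n5, n6, n7, n8, n9}, add states in Sat(b) with every successor in Z. Already a fixed point.
Sat(A[b U A[b U ¬a]]) = {n0, n4, n5, n6, n7, n8, n9}
EG A[b U A[b U ¬a]]: greatest fixpoint, start Z0 = {n0, n4, n5, n6, n7, n8, n9}, keep only states in Sat with some successor in Z. Z1 = {n0, n4, n5, n6, n8, n9}; Z2 = {n0, n5, n6, n8, n9}; fixed.
Sat(EG A[b U A[b U ¬a]]) = {n0, n5, n6, n8, n9}

{n0, n5, n6, n8, n9}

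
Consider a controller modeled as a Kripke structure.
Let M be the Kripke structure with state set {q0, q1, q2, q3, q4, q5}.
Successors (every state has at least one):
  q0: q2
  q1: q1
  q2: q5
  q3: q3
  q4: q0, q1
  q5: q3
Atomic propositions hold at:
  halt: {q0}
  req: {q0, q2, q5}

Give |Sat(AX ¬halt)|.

Sat(¬halt) = {q1, q2, q3, q4, q5}
Sat(AX ¬halt) = {s : every successor in {q1, q2, q3, q4, q5}} = {q0, q1, q2, q3, q5}
|Sat(AX ¬halt)| = |{q0, q1, q2, q3, q5}| = 5.

5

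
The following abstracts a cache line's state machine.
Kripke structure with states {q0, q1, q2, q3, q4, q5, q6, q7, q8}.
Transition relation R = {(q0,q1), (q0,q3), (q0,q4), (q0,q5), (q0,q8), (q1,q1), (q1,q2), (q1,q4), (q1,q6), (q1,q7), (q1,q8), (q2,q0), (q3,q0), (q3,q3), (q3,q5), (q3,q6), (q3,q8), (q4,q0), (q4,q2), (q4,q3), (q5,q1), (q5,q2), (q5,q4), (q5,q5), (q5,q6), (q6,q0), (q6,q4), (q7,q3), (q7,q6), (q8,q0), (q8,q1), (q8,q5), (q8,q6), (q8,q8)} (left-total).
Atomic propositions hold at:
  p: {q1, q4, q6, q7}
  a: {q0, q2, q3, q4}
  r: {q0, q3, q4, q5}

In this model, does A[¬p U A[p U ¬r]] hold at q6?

Yes

Sat(¬p) = {q0, q2, q3, q5, q8}
Sat(¬r) = {q1, q2, q6, q7, q8}
A[p U ¬r]: least fixpoint, start Z0 = Sat(¬r) = {q1, q2, q6, q7, q8}, add states in Sat(p) with every successor in Z. Already a fixed point.
Sat(A[p U ¬r]) = {q1, q2, q6, q7, q8}
A[¬p U A[p U ¬r]]: least fixpoint, start Z0 = Sat(A[p U ¬r]) = {q1, q2, q6, q7, q8}, add states in Sat(¬p) with every successor in Z. Already a fixed point.
Sat(A[¬p U A[p U ¬r]]) = {q1, q2, q6, q7, q8}
q6 ∈ Sat(A[¬p U A[p U ¬r]]) = {q1, q2, q6, q7, q8}, so the formula holds at q6.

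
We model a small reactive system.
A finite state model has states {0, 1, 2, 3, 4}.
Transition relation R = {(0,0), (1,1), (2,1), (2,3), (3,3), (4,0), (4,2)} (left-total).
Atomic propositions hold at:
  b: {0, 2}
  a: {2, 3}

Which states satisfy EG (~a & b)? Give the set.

{0}

Sat(~a) = {0, 1, 4}
Sat(~a & b) = {0}
EG (~a & b): greatest fixpoint, start Z0 = {0}, keep only states in Sat with some successor in Z. Already a fixed point.
Sat(EG (~a & b)) = {0}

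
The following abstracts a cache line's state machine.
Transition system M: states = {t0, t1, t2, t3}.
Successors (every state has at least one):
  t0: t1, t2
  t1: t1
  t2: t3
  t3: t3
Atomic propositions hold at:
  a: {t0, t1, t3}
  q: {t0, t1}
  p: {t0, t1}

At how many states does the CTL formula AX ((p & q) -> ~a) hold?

Sat(p & q) = {t0, t1}
Sat(~a) = {t2}
Sat((p & q) -> ~a) = {t2, t3}
Sat(AX ((p & q) -> ~a)) = {s : every successor in {t2, t3}} = {t2, t3}
|Sat(AX ((p & q) -> ~a))| = |{t2, t3}| = 2.

2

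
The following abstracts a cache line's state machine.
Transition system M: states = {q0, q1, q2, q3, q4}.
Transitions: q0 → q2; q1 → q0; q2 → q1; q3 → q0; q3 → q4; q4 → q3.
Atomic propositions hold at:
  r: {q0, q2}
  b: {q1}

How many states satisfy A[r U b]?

3

A[r U b]: least fixpoint, start Z0 = Sat(b) = {q1}, add states in Sat(r) with every successor in Z. Z1 = {q1, q2}; Z2 = {q0, q1, q2}; fixed.
Sat(A[r U b]) = {q0, q1, q2}
|Sat(A[r U b])| = |{q0, q1, q2}| = 3.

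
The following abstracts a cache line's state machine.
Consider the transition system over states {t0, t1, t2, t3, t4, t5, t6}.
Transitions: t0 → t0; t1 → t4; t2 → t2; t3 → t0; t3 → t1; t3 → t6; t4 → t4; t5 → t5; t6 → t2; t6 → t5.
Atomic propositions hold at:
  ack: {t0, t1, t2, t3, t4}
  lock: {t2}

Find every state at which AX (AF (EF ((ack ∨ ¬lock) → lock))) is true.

{t2}

Sat(¬lock) = {t0, t1, t3, t4, t5, t6}
Sat(ack ∨ ¬lock) = {t0, t1, t2, t3, t4, t5, t6}
Sat((ack ∨ ¬lock) → lock) = {t2}
EF ((ack ∨ ¬lock) → lock): least fixpoint, start Z0 = {t2}, add states with some successor in Z. Z1 = {t2, t6}; Z2 = {t2, t3, t6}; fixed.
Sat(EF ((ack ∨ ¬lock) → lock)) = {t2, t3, t6}
AF (EF ((ack ∨ ¬lock) → lock)): least fixpoint, start Z0 = {t2, t3, t6}, add states with every successor in Z. Already a fixed point.
Sat(AF (EF ((ack ∨ ¬lock) → lock))) = {t2, t3, t6}
Sat(AX (AF (EF ((ack ∨ ¬lock) → lock)))) = {s : every successor in {t2, t3, t6}} = {t2}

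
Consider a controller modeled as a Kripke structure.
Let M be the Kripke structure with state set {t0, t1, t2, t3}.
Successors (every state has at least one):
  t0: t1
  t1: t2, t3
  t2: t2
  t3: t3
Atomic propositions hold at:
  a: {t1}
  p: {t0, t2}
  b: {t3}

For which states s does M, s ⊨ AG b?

AG b: greatest fixpoint, start Z0 = {t3}, keep only states in Sat with every successor in Z. Already a fixed point.
Sat(AG b) = {t3}

{t3}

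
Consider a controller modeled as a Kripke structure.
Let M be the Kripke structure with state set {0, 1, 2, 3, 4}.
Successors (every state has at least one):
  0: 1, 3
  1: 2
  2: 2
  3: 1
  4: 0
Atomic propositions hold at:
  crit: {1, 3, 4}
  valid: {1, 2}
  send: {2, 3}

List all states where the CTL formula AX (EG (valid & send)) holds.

{1, 2}

Sat(valid & send) = {2}
EG (valid & send): greatest fixpoint, start Z0 = {2}, keep only states in Sat with some successor in Z. Already a fixed point.
Sat(EG (valid & send)) = {2}
Sat(AX (EG (valid & send))) = {s : every successor in {2}} = {1, 2}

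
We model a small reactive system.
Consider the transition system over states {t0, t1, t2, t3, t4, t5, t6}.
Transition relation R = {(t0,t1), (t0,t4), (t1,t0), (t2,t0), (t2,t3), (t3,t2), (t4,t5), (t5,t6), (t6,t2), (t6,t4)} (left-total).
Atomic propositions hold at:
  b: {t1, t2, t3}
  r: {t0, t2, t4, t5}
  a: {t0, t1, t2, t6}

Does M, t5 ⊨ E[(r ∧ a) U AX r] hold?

Sat(r ∧ a) = {t0, t2}
Sat(AX r) = {s : every successor in {t0, t2, t4, t5}} = {t1, t3, t4, t6}
E[(r ∧ a) U AX r]: least fixpoint, start Z0 = Sat(AX r) = {t1, t3, t4, t6}, add states in Sat(r ∧ a) with some successor in Z. Z1 = {t0, t1, t2, t3, t4, t6}; fixed.
Sat(E[(r ∧ a) U AX r]) = {t0, t1, t2, t3, t4, t6}
t5 ∉ Sat(E[(r ∧ a) U AX r]) = {t0, t1, t2, t3, t4, t6}, so the formula does not hold at t5.

No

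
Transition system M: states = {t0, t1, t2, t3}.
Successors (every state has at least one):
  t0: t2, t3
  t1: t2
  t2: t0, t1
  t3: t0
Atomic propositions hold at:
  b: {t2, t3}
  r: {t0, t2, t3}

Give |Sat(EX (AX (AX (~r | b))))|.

Sat(~r) = {t1}
Sat(~r | b) = {t1, t2, t3}
Sat(AX (~r | b)) = {s : every successor in {t1, t2, t3}} = {t0, t1}
Sat(AX (AX (~r | b))) = {s : every successor in {t0, t1}} = {t2, t3}
Sat(EX (AX (AX (~r | b)))) = {s : some successor in {t2, t3}} = {t0, t1}
|Sat(EX (AX (AX (~r | b))))| = |{t0, t1}| = 2.

2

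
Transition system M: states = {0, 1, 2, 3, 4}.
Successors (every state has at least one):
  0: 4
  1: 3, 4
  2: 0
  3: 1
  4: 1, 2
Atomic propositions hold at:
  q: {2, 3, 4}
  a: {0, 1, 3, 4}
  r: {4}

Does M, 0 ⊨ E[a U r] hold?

E[a U r]: least fixpoint, start Z0 = Sat(r) = {4}, add states in Sat(a) with some successor in Z. Z1 = {0, 1, 4}; Z2 = {0, 1, 3, 4}; fixed.
Sat(E[a U r]) = {0, 1, 3, 4}
0 ∈ Sat(E[a U r]) = {0, 1, 3, 4}, so the formula holds at 0.

Yes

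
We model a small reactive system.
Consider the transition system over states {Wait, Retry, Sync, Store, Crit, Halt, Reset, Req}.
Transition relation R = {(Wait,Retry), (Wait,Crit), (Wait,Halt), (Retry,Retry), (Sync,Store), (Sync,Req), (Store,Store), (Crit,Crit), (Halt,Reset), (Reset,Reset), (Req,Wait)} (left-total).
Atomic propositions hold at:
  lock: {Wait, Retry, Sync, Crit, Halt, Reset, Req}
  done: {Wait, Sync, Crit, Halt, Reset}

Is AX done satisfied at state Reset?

Yes

Sat(AX done) = {s : every successor in {Wait, Sync, Crit, Halt, Reset}} = {Crit, Halt, Reset, Req}
Reset ∈ Sat(AX done) = {Crit, Halt, Reset, Req}, so the formula holds at Reset.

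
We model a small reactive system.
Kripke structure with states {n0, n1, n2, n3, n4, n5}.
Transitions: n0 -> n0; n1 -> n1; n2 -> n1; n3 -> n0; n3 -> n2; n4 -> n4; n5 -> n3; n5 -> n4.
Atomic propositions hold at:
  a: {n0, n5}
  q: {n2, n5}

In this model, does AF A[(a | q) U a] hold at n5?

Sat(a | q) = {n0, n2, n5}
A[(a | q) U a]: least fixpoint, start Z0 = Sat(a) = {n0, n5}, add states in Sat(a | q) with every successor in Z. Already a fixed point.
Sat(A[(a | q) U a]) = {n0, n5}
AF A[(a | q) U a]: least fixpoint, start Z0 = {n0, n5}, add states with every successor in Z. Already a fixed point.
Sat(AF A[(a | q) U a]) = {n0, n5}
n5 ∈ Sat(AF A[(a | q) U a]) = {n0, n5}, so the formula holds at n5.

Yes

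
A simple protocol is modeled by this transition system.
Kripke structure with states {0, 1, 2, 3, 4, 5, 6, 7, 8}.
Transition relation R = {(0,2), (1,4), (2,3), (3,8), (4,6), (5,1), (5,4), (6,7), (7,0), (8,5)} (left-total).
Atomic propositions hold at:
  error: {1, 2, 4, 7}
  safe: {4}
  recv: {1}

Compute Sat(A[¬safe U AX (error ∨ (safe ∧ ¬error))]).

{0, 1, 2, 3, 5, 6, 7, 8}

Sat(¬safe) = {0, 1, 2, 3, 5, 6, 7, 8}
Sat(¬error) = {0, 3, 5, 6, 8}
Sat(safe ∧ ¬error) = ∅
Sat(error ∨ (safe ∧ ¬error)) = {1, 2, 4, 7}
Sat(AX (error ∨ (safe ∧ ¬error))) = {s : every successor in {1, 2, 4, 7}} = {0, 1, 5, 6}
A[¬safe U AX (error ∨ (safe ∧ ¬error))]: least fixpoint, start Z0 = Sat(AX (error ∨ (safe ∧ ¬error))) = {0, 1, 5, 6}, add states in Sat(¬safe) with every successor in Z. Z1 = {0, 1, 5, 6, 7, 8}; Z2 = {0, 1, 3, 5, 6, 7, 8}; Z3 = {0, 1, 2, 3, 5, 6, 7, 8}; fixed.
Sat(A[¬safe U AX (error ∨ (safe ∧ ¬error))]) = {0, 1, 2, 3, 5, 6, 7, 8}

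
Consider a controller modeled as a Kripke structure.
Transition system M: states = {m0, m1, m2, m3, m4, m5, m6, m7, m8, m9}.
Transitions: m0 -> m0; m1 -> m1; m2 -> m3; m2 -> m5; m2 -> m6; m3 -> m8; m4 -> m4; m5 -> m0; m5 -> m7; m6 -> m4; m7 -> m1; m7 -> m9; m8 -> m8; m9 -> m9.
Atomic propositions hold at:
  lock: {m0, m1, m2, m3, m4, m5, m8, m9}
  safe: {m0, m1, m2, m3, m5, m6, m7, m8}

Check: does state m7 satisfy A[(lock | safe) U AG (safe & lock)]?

Sat(lock | safe) = {m0, m1, m2, m3, m4, m5, m6, m7, m8, m9}
Sat(safe & lock) = {m0, m1, m2, m3, m5, m8}
AG (safe & lock): greatest fixpoint, start Z0 = {m0, m1, m2, m3, m5, m8}, keep only states in Sat with every successor in Z. Z1 = {m0, m1, m3, m8}; fixed.
Sat(AG (safe & lock)) = {m0, m1, m3, m8}
A[(lock | safe) U AG (safe & lock)]: least fixpoint, start Z0 = Sat(AG (safe & lock)) = {m0, m1, m3, m8}, add states in Sat(lock | safe) with every successor in Z. Already a fixed point.
Sat(A[(lock | safe) U AG (safe & lock)]) = {m0, m1, m3, m8}
m7 ∉ Sat(A[(lock | safe) U AG (safe & lock)]) = {m0, m1, m3, m8}, so the formula does not hold at m7.

No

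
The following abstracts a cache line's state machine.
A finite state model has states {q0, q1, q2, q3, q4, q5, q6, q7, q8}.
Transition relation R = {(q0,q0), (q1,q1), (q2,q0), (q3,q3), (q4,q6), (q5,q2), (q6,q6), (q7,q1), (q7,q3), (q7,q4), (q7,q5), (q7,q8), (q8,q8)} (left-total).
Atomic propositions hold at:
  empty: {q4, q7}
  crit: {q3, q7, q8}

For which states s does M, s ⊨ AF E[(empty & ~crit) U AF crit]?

Sat(~crit) = {q0, q1, q2, q4, q5, q6}
Sat(empty & ~crit) = {q4}
AF crit: least fixpoint, start Z0 = {q3, q7, q8}, add states with every successor in Z. Already a fixed point.
Sat(AF crit) = {q3, q7, q8}
E[(empty & ~crit) U AF crit]: least fixpoint, start Z0 = Sat(AF crit) = {q3, q7, q8}, add states in Sat(empty & ~crit) with some successor in Z. Already a fixed point.
Sat(E[(empty & ~crit) U AF crit]) = {q3, q7, q8}
AF E[(empty & ~crit) U AF crit]: least fixpoint, start Z0 = {q3, q7, q8}, add states with every successor in Z. Already a fixed point.
Sat(AF E[(empty & ~crit) U AF crit]) = {q3, q7, q8}

{q3, q7, q8}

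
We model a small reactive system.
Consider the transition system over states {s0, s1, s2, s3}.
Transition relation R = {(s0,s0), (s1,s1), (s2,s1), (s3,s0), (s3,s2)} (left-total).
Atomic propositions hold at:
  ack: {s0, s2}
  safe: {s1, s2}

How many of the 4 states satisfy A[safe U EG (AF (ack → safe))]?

3

Sat(ack → safe) = {s1, s2, s3}
AF (ack → safe): least fixpoint, start Z0 = {s1, s2, s3}, add states with every successor in Z. Already a fixed point.
Sat(AF (ack → safe)) = {s1, s2, s3}
EG (AF (ack → safe)): greatest fixpoint, start Z0 = {s1, s2, s3}, keep only states in Sat with some successor in Z. Already a fixed point.
Sat(EG (AF (ack → safe))) = {s1, s2, s3}
A[safe U EG (AF (ack → safe))]: least fixpoint, start Z0 = Sat(EG (AF (ack → safe))) = {s1, s2, s3}, add states in Sat(safe) with every successor in Z. Already a fixed point.
Sat(A[safe U EG (AF (ack → safe))]) = {s1, s2, s3}
|Sat(A[safe U EG (AF (ack → safe))])| = |{s1, s2, s3}| = 3.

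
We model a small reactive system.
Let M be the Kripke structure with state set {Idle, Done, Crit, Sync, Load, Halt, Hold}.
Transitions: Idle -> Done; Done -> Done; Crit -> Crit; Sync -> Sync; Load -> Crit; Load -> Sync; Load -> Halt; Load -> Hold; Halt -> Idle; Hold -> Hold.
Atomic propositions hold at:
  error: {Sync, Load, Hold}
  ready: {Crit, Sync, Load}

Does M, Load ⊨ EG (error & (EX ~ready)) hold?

Yes

Sat(~ready) = {Idle, Done, Halt, Hold}
Sat(EX ~ready) = {s : some successor in {Idle, Done, Halt, Hold}} = {Idle, Done, Load, Halt, Hold}
Sat(error & (EX ~ready)) = {Load, Hold}
EG (error & (EX ~ready)): greatest fixpoint, start Z0 = {Load, Hold}, keep only states in Sat with some successor in Z. Already a fixed point.
Sat(EG (error & (EX ~ready))) = {Load, Hold}
Load ∈ Sat(EG (error & (EX ~ready))) = {Load, Hold}, so the formula holds at Load.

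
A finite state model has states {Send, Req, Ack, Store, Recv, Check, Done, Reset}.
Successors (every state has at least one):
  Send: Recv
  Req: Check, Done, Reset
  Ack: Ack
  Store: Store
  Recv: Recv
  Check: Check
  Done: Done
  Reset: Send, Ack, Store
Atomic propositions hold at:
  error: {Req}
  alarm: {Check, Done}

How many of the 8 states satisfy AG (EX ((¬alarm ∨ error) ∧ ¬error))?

5

Sat(¬alarm) = {Send, Req, Ack, Store, Recv, Reset}
Sat(¬alarm ∨ error) = {Send, Req, Ack, Store, Recv, Reset}
Sat(¬error) = {Send, Ack, Store, Recv, Check, Done, Reset}
Sat((¬alarm ∨ error) ∧ ¬error) = {Send, Ack, Store, Recv, Reset}
Sat(EX ((¬alarm ∨ error) ∧ ¬error)) = {s : some successor in {Send, Ack, Store, Recv, Reset}} = {Send, Req, Ack, Store, Recv, Reset}
AG (EX ((¬alarm ∨ error) ∧ ¬error)): greatest fixpoint, start Z0 = {Send, Req, Ack, Store, Recv, Reset}, keep only states in Sat with every successor in Z. Z1 = {Send, Ack, Store, Recv, Reset}; fixed.
Sat(AG (EX ((¬alarm ∨ error) ∧ ¬error))) = {Send, Ack, Store, Recv, Reset}
|Sat(AG (EX ((¬alarm ∨ error) ∧ ¬error)))| = |{Send, Ack, Store, Recv, Reset}| = 5.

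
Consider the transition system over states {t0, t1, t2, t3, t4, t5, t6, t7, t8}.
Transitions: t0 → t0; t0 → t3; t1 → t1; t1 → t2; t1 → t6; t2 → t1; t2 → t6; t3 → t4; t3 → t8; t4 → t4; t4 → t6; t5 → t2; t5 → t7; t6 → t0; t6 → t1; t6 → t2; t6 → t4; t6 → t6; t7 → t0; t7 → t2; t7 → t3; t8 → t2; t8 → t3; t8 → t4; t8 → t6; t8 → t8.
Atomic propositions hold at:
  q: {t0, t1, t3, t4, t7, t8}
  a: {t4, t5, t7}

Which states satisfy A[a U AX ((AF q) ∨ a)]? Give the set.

AF q: least fixpoint, start Z0 = {t0, t1, t3, t4, t7, t8}, add states with every successor in Z. Already a fixed point.
Sat(AF q) = {t0, t1, t3, t4, t7, t8}
Sat((AF q) ∨ a) = {t0, t1, t3, t4, t5, t7, t8}
Sat(AX ((AF q) ∨ a)) = {s : every successor in {t0, t1, t3, t4, t5, t7, t8}} = {t0, t3}
A[a U AX ((AF q) ∨ a)]: least fixpoint, start Z0 = Sat(AX ((AF q) ∨ a)) = {t0, t3}, add states in Sat(a) with every successor in Z. Already a fixed point.
Sat(A[a U AX ((AF q) ∨ a)]) = {t0, t3}

{t0, t3}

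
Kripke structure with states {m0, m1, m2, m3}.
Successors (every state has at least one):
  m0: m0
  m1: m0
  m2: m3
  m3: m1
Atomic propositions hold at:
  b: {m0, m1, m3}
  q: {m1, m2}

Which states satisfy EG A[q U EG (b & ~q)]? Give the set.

{m0, m1}

Sat(~q) = {m0, m3}
Sat(b & ~q) = {m0, m3}
EG (b & ~q): greatest fixpoint, start Z0 = {m0, m3}, keep only states in Sat with some successor in Z. Z1 = {m0}; fixed.
Sat(EG (b & ~q)) = {m0}
A[q U EG (b & ~q)]: least fixpoint, start Z0 = Sat(EG (b & ~q)) = {m0}, add states in Sat(q) with every successor in Z. Z1 = {m0, m1}; fixed.
Sat(A[q U EG (b & ~q)]) = {m0, m1}
EG A[q U EG (b & ~q)]: greatest fixpoint, start Z0 = {m0, m1}, keep only states in Sat with some successor in Z. Already a fixed point.
Sat(EG A[q U EG (b & ~q)]) = {m0, m1}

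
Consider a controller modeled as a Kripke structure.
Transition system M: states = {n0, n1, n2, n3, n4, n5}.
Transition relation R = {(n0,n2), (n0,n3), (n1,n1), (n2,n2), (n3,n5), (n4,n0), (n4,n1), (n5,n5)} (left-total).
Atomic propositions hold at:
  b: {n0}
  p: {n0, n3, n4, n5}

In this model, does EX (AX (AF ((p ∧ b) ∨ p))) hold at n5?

Sat(p ∧ b) = {n0}
Sat((p ∧ b) ∨ p) = {n0, n3, n4, n5}
AF ((p ∧ b) ∨ p): least fixpoint, start Z0 = {n0, n3, n4, n5}, add states with every successor in Z. Already a fixed point.
Sat(AF ((p ∧ b) ∨ p)) = {n0, n3, n4, n5}
Sat(AX (AF ((p ∧ b) ∨ p))) = {s : every successor in {n0, n3, n4, n5}} = {n3, n5}
Sat(EX (AX (AF ((p ∧ b) ∨ p)))) = {s : some successor in {n3, n5}} = {n0, n3, n5}
n5 ∈ Sat(EX (AX (AF ((p ∧ b) ∨ p)))) = {n0, n3, n5}, so the formula holds at n5.

Yes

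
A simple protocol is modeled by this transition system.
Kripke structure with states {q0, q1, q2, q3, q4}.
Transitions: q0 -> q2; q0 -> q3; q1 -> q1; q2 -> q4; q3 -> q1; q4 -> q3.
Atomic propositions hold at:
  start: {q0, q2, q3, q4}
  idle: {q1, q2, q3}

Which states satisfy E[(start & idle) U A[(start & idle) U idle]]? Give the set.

{q1, q2, q3}

Sat(start & idle) = {q2, q3}
A[(start & idle) U idle]: least fixpoint, start Z0 = Sat(idle) = {q1, q2, q3}, add states in Sat(start & idle) with every successor in Z. Already a fixed point.
Sat(A[(start & idle) U idle]) = {q1, q2, q3}
E[(start & idle) U A[(start & idle) U idle]]: least fixpoint, start Z0 = Sat(A[(start & idle) U idle]) = {q1, q2, q3}, add states in Sat(start & idle) with some successor in Z. Already a fixed point.
Sat(E[(start & idle) U A[(start & idle) U idle]]) = {q1, q2, q3}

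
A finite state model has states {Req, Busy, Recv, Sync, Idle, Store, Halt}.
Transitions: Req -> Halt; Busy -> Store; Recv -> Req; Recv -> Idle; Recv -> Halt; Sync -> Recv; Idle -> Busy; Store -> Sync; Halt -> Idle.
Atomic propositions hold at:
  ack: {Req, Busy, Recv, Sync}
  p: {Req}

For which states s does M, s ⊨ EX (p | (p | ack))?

Sat(p | ack) = {Req, Busy, Recv, Sync}
Sat(p | (p | ack)) = {Req, Busy, Recv, Sync}
Sat(EX (p | (p | ack))) = {s : some successor in {Req, Busy, Recv, Sync}} = {Recv, Sync, Idle, Store}

{Recv, Sync, Idle, Store}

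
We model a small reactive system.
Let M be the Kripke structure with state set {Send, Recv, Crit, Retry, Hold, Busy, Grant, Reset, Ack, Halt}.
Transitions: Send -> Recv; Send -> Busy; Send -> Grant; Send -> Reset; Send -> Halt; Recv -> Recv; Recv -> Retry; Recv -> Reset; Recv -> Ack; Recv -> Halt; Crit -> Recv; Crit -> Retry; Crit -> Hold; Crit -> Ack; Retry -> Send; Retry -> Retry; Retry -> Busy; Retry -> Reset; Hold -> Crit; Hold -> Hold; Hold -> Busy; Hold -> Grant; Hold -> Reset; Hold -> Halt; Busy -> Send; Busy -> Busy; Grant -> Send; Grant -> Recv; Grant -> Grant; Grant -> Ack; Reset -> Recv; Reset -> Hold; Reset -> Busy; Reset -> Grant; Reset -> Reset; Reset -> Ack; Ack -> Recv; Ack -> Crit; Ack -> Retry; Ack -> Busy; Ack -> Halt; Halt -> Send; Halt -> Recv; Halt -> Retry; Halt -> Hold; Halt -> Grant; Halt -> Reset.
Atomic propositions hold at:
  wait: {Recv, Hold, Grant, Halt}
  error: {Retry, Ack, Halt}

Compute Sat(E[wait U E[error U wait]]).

E[error U wait]: least fixpoint, start Z0 = Sat(wait) = {Recv, Hold, Grant, Halt}, add states in Sat(error) with some successor in Z. Z1 = {Recv, Hold, Grant, Ack, Halt}; fixed.
Sat(E[error U wait]) = {Recv, Hold, Grant, Ack, Halt}
E[wait U E[error U wait]]: least fixpoint, start Z0 = Sat(E[error U wait]) = {Recv, Hold, Grant, Ack, Halt}, add states in Sat(wait) with some successor in Z. Already a fixed point.
Sat(E[wait U E[error U wait]]) = {Recv, Hold, Grant, Ack, Halt}

{Recv, Hold, Grant, Ack, Halt}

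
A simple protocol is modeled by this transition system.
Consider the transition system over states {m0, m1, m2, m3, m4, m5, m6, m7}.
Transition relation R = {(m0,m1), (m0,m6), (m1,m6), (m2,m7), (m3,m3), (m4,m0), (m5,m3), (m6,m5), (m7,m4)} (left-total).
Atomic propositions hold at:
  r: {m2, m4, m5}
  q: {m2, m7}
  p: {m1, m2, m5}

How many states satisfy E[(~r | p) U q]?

Sat(~r) = {m0, m1, m3, m6, m7}
Sat(~r | p) = {m0, m1, m2, m3, m5, m6, m7}
E[(~r | p) U q]: least fixpoint, start Z0 = Sat(q) = {m2, m7}, add states in Sat(~r | p) with some successor in Z. Already a fixed point.
Sat(E[(~r | p) U q]) = {m2, m7}
|Sat(E[(~r | p) U q])| = |{m2, m7}| = 2.

2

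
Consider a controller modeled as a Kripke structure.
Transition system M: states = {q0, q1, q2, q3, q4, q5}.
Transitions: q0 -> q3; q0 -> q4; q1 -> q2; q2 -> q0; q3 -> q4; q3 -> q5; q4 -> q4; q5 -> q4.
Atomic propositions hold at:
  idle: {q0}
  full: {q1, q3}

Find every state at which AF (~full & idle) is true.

{q0, q1, q2}

Sat(~full) = {q0, q2, q4, q5}
Sat(~full & idle) = {q0}
AF (~full & idle): least fixpoint, start Z0 = {q0}, add states with every successor in Z. Z1 = {q0, q2}; Z2 = {q0, q1, q2}; fixed.
Sat(AF (~full & idle)) = {q0, q1, q2}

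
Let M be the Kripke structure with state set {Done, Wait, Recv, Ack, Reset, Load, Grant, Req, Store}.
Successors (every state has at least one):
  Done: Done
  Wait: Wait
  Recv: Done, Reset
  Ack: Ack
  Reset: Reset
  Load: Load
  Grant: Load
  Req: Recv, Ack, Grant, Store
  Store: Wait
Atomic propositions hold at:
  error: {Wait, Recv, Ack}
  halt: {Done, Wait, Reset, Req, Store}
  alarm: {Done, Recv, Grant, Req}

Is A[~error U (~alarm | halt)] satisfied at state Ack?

Yes

Sat(~error) = {Done, Reset, Load, Grant, Req, Store}
Sat(~alarm) = {Wait, Ack, Reset, Load, Store}
Sat(~alarm | halt) = {Done, Wait, Ack, Reset, Load, Req, Store}
A[~error U (~alarm | halt)]: least fixpoint, start Z0 = Sat((~alarm | halt)) = {Done, Wait, Ack, Reset, Load, Req, Store}, add states in Sat(~error) with every successor in Z. Z1 = {Done, Wait, Ack, Reset, Load, Grant, Req, Store}; fixed.
Sat(A[~error U (~alarm | halt)]) = {Done, Wait, Ack, Reset, Load, Grant, Req, Store}
Ack ∈ Sat(A[~error U (~alarm | halt)]) = {Done, Wait, Ack, Reset, Load, Grant, Req, Store}, so the formula holds at Ack.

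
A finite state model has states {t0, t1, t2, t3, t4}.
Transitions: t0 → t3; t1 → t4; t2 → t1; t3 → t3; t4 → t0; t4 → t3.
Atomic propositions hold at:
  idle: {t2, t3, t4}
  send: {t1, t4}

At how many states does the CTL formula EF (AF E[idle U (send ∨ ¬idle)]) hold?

Sat(¬idle) = {t0, t1}
Sat(send ∨ ¬idle) = {t0, t1, t4}
E[idle U (send ∨ ¬idle)]: least fixpoint, start Z0 = Sat((send ∨ ¬idle)) = {t0, t1, t4}, add states in Sat(idle) with some successor in Z. Z1 = {t0, t1, t2, t4}; fixed.
Sat(E[idle U (send ∨ ¬idle)]) = {t0, t1, t2, t4}
AF E[idle U (send ∨ ¬idle)]: least fixpoint, start Z0 = {t0, t1, t2, t4}, add states with every successor in Z. Already a fixed point.
Sat(AF E[idle U (send ∨ ¬idle)]) = {t0, t1, t2, t4}
EF (AF E[idle U (send ∨ ¬idle)]): least fixpoint, start Z0 = {t0, t1, t2, t4}, add states with some successor in Z. Already a fixed point.
Sat(EF (AF E[idle U (send ∨ ¬idle)])) = {t0, t1, t2, t4}
|Sat(EF (AF E[idle U (send ∨ ¬idle)]))| = |{t0, t1, t2, t4}| = 4.

4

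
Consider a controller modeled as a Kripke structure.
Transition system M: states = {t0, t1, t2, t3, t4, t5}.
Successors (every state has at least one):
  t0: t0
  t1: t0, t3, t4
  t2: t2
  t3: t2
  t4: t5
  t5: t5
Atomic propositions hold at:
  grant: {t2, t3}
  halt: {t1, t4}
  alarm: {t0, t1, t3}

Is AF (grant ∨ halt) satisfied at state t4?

Yes

Sat(grant ∨ halt) = {t1, t2, t3, t4}
AF (grant ∨ halt): least fixpoint, start Z0 = {t1, t2, t3, t4}, add states with every successor in Z. Already a fixed point.
Sat(AF (grant ∨ halt)) = {t1, t2, t3, t4}
t4 ∈ Sat(AF (grant ∨ halt)) = {t1, t2, t3, t4}, so the formula holds at t4.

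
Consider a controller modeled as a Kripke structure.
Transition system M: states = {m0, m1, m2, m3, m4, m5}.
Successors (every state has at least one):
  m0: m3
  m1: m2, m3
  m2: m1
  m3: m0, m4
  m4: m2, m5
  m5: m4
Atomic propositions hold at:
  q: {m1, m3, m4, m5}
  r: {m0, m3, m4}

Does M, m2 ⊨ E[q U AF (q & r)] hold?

No

Sat(q & r) = {m3, m4}
AF (q & r): least fixpoint, start Z0 = {m3, m4}, add states with every successor in Z. Z1 = {m0, m3, m4, m5}; fixed.
Sat(AF (q & r)) = {m0, m3, m4, m5}
E[q U AF (q & r)]: least fixpoint, start Z0 = Sat(AF (q & r)) = {m0, m3, m4, m5}, add states in Sat(q) with some successor in Z. Z1 = {m0, m1, m3, m4, m5}; fixed.
Sat(E[q U AF (q & r)]) = {m0, m1, m3, m4, m5}
m2 ∉ Sat(E[q U AF (q & r)]) = {m0, m1, m3, m4, m5}, so the formula does not hold at m2.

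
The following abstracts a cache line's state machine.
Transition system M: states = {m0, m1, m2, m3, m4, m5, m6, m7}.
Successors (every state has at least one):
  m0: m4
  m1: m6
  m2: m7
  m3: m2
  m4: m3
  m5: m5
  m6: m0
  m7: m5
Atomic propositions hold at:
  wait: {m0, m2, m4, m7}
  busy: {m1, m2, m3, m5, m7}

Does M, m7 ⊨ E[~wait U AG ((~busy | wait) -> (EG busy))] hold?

Sat(~wait) = {m1, m3, m5, m6}
Sat(~busy) = {m0, m4, m6}
Sat(~busy | wait) = {m0, m2, m4, m6, m7}
EG busy: greatest fixpoint, start Z0 = {m1, m2, m3, m5, m7}, keep only states in Sat with some successor in Z. Z1 = {m2, m3, m5, m7}; fixed.
Sat(EG busy) = {m2, m3, m5, m7}
Sat((~busy | wait) -> (EG busy)) = {m1, m2, m3, m5, m7}
AG ((~busy | wait) -> (EG busy)): greatest fixpoint, start Z0 = {m1, m2, m3, m5, m7}, keep only states in Sat with every successor in Z. Z1 = {m2, m3, m5, m7}; fixed.
Sat(AG ((~busy | wait) -> (EG busy))) = {m2, m3, m5, m7}
E[~wait U AG ((~busy | wait) -> (EG busy))]: least fixpoint, start Z0 = Sat(AG ((~busy | wait) -> (EG busy))) = {m2, m3, m5, m7}, add states in Sat(~wait) with some successor in Z. Already a fixed point.
Sat(E[~wait U AG ((~busy | wait) -> (EG busy))]) = {m2, m3, m5, m7}
m7 ∈ Sat(E[~wait U AG ((~busy | wait) -> (EG busy))]) = {m2, m3, m5, m7}, so the formula holds at m7.

Yes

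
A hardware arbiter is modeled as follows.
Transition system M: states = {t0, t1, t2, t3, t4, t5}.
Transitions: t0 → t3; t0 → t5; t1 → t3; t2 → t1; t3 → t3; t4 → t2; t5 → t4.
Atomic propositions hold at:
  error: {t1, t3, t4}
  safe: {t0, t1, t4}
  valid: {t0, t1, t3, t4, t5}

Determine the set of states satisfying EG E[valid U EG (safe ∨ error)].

Sat(safe ∨ error) = {t0, t1, t3, t4}
EG (safe ∨ error): greatest fixpoint, start Z0 = {t0, t1, t3, t4}, keep only states in Sat with some successor in Z. Z1 = {t0, t1, t3}; fixed.
Sat(EG (safe ∨ error)) = {t0, t1, t3}
E[valid U EG (safe ∨ error)]: least fixpoint, start Z0 = Sat(EG (safe ∨ error)) = {t0, t1, t3}, add states in Sat(valid) with some successor in Z. Already a fixed point.
Sat(E[valid U EG (safe ∨ error)]) = {t0, t1, t3}
EG E[valid U EG (safe ∨ error)]: greatest fixpoint, start Z0 = {t0, t1, t3}, keep only states in Sat with some successor in Z. Already a fixed point.
Sat(EG E[valid U EG (safe ∨ error)]) = {t0, t1, t3}

{t0, t1, t3}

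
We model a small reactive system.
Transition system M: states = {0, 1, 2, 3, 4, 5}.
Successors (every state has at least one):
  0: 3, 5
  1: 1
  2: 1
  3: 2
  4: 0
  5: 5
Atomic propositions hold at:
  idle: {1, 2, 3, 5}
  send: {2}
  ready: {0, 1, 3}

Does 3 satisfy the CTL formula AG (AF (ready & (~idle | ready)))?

Yes

Sat(~idle) = {0, 4}
Sat(~idle | ready) = {0, 1, 3, 4}
Sat(ready & (~idle | ready)) = {0, 1, 3}
AF (ready & (~idle | ready)): least fixpoint, start Z0 = {0, 1, 3}, add states with every successor in Z. Z1 = {0, 1, 2, 3, 4}; fixed.
Sat(AF (ready & (~idle | ready))) = {0, 1, 2, 3, 4}
AG (AF (ready & (~idle | ready))): greatest fixpoint, start Z0 = {0, 1, 2, 3, 4}, keep only states in Sat with every successor in Z. Z1 = {1, 2, 3, 4}; Z2 = {1, 2, 3}; fixed.
Sat(AG (AF (ready & (~idle | ready)))) = {1, 2, 3}
3 ∈ Sat(AG (AF (ready & (~idle | ready)))) = {1, 2, 3}, so the formula holds at 3.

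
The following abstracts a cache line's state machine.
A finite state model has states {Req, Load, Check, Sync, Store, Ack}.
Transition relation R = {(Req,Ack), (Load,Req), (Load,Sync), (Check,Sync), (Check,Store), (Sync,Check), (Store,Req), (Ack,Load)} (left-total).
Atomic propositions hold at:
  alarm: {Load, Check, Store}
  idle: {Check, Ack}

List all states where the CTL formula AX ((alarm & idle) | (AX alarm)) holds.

{Req, Sync}

Sat(alarm & idle) = {Check}
Sat(AX alarm) = {s : every successor in {Load, Check, Store}} = {Sync, Ack}
Sat((alarm & idle) | (AX alarm)) = {Check, Sync, Ack}
Sat(AX ((alarm & idle) | (AX alarm))) = {s : every successor in {Check, Sync, Ack}} = {Req, Sync}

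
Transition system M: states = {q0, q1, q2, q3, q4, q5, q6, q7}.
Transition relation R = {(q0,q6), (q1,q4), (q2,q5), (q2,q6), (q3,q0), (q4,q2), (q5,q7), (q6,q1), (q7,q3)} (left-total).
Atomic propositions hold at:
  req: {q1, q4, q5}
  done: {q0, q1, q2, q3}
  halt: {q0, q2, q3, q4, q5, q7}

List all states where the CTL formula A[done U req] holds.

{q1, q4, q5}

A[done U req]: least fixpoint, start Z0 = Sat(req) = {q1, q4, q5}, add states in Sat(done) with every successor in Z. Already a fixed point.
Sat(A[done U req]) = {q1, q4, q5}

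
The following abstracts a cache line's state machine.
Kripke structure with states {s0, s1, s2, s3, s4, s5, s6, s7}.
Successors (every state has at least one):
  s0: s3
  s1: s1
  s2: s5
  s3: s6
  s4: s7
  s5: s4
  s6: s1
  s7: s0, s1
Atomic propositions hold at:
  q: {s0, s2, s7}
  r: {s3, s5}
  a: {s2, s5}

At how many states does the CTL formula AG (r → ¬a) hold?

6

Sat(¬a) = {s0, s1, s3, s4, s6, s7}
Sat(r → ¬a) = {s0, s1, s2, s3, s4, s6, s7}
AG (r → ¬a): greatest fixpoint, start Z0 = {s0, s1, s2, s3, s4, s6, s7}, keep only states in Sat with every successor in Z. Z1 = {s0, s1, s3, s4, s6, s7}; fixed.
Sat(AG (r → ¬a)) = {s0, s1, s3, s4, s6, s7}
|Sat(AG (r → ¬a))| = |{s0, s1, s3, s4, s6, s7}| = 6.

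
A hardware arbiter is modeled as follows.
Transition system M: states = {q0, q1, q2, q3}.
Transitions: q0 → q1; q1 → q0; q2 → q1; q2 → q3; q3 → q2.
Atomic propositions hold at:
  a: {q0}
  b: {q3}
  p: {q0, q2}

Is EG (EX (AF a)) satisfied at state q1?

AF a: least fixpoint, start Z0 = {q0}, add states with every successor in Z. Z1 = {q0, q1}; fixed.
Sat(AF a) = {q0, q1}
Sat(EX (AF a)) = {s : some successor in {q0, q1}} = {q0, q1, q2}
EG (EX (AF a)): greatest fixpoint, start Z0 = {q0, q1, q2}, keep only states in Sat with some successor in Z. Already a fixed point.
Sat(EG (EX (AF a))) = {q0, q1, q2}
q1 ∈ Sat(EG (EX (AF a))) = {q0, q1, q2}, so the formula holds at q1.

Yes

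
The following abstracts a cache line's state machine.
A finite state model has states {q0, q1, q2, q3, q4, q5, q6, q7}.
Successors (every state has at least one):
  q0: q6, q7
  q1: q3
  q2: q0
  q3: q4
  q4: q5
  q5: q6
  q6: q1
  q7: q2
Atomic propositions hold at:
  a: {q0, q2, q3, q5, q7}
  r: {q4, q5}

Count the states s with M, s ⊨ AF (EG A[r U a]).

3

A[r U a]: least fixpoint, start Z0 = Sat(a) = {q0, q2, q3, q5, q7}, add states in Sat(r) with every successor in Z. Z1 = {q0, q2, q3, q4, q5, q7}; fixed.
Sat(A[r U a]) = {q0, q2, q3, q4, q5, q7}
EG A[r U a]: greatest fixpoint, start Z0 = {q0, q2, q3, q4, q5, q7}, keep only states in Sat with some successor in Z. Z1 = {q0, q2, q3, q4, q7}; Z2 = {q0, q2, q3, q7}; Z3 = {q0, q2, q7}; fixed.
Sat(EG A[r U a]) = {q0, q2, q7}
AF (EG A[r U a]): least fixpoint, start Z0 = {q0, q2, q7}, add states with every successor in Z. Already a fixed point.
Sat(AF (EG A[r U a])) = {q0, q2, q7}
|Sat(AF (EG A[r U a]))| = |{q0, q2, q7}| = 3.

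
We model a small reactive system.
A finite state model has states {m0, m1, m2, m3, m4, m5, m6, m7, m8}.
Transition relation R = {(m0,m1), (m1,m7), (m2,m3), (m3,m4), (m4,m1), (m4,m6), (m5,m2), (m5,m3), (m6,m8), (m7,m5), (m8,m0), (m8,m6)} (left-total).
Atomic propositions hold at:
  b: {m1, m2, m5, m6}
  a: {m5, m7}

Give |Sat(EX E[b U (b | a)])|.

6

Sat(b | a) = {m1, m2, m5, m6, m7}
E[b U (b | a)]: least fixpoint, start Z0 = Sat((b | a)) = {m1, m2, m5, m6, m7}, add states in Sat(b) with some successor in Z. Already a fixed point.
Sat(E[b U (b | a)]) = {m1, m2, m5, m6, m7}
Sat(EX E[b U (b | a)]) = {s : some successor in {m1, m2, m5, m6, m7}} = {m0, m1, m4, m5, m7, m8}
|Sat(EX E[b U (b | a)])| = |{m0, m1, m4, m5, m7, m8}| = 6.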